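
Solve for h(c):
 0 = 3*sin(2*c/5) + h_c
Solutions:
 h(c) = C1 + 15*cos(2*c/5)/2


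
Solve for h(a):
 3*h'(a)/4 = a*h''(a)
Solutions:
 h(a) = C1 + C2*a^(7/4)


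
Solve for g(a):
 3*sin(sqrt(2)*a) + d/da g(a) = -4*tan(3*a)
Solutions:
 g(a) = C1 + 4*log(cos(3*a))/3 + 3*sqrt(2)*cos(sqrt(2)*a)/2


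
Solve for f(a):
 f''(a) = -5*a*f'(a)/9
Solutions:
 f(a) = C1 + C2*erf(sqrt(10)*a/6)


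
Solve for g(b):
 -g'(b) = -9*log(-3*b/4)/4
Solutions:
 g(b) = C1 + 9*b*log(-b)/4 + 9*b*(-2*log(2) - 1 + log(3))/4


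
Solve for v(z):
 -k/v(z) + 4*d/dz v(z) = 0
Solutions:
 v(z) = -sqrt(C1 + 2*k*z)/2
 v(z) = sqrt(C1 + 2*k*z)/2


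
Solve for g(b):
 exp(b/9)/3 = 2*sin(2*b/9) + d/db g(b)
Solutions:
 g(b) = C1 + 3*exp(b/9) + 9*cos(2*b/9)


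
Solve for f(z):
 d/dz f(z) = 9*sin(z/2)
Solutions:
 f(z) = C1 - 18*cos(z/2)


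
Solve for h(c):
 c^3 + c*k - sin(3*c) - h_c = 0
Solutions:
 h(c) = C1 + c^4/4 + c^2*k/2 + cos(3*c)/3


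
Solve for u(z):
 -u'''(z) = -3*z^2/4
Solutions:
 u(z) = C1 + C2*z + C3*z^2 + z^5/80


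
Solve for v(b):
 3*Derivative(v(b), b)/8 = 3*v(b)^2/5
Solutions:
 v(b) = -5/(C1 + 8*b)


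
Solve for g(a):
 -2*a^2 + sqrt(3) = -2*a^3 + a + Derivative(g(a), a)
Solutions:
 g(a) = C1 + a^4/2 - 2*a^3/3 - a^2/2 + sqrt(3)*a


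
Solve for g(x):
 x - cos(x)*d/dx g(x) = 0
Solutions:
 g(x) = C1 + Integral(x/cos(x), x)


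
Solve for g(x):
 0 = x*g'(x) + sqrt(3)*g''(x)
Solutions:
 g(x) = C1 + C2*erf(sqrt(2)*3^(3/4)*x/6)


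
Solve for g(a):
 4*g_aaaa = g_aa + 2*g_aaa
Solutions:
 g(a) = C1 + C2*a + C3*exp(a*(1 - sqrt(5))/4) + C4*exp(a*(1 + sqrt(5))/4)


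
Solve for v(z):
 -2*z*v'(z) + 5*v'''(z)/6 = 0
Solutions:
 v(z) = C1 + Integral(C2*airyai(12^(1/3)*5^(2/3)*z/5) + C3*airybi(12^(1/3)*5^(2/3)*z/5), z)


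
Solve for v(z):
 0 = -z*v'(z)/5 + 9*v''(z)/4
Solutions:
 v(z) = C1 + C2*erfi(sqrt(10)*z/15)


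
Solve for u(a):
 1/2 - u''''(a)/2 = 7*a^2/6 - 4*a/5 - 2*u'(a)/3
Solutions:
 u(a) = C1 + C4*exp(6^(2/3)*a/3) + 7*a^3/12 - 3*a^2/5 - 3*a/4 + (C2*sin(2^(2/3)*3^(1/6)*a/2) + C3*cos(2^(2/3)*3^(1/6)*a/2))*exp(-6^(2/3)*a/6)


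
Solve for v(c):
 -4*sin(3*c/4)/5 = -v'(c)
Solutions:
 v(c) = C1 - 16*cos(3*c/4)/15


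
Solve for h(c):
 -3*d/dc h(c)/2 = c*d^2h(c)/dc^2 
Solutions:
 h(c) = C1 + C2/sqrt(c)


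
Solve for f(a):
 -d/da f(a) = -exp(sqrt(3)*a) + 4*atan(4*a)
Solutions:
 f(a) = C1 - 4*a*atan(4*a) + sqrt(3)*exp(sqrt(3)*a)/3 + log(16*a^2 + 1)/2


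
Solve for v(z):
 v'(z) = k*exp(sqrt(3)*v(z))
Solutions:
 v(z) = sqrt(3)*(2*log(-1/(C1 + k*z)) - log(3))/6


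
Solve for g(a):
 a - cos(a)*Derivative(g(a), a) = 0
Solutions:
 g(a) = C1 + Integral(a/cos(a), a)


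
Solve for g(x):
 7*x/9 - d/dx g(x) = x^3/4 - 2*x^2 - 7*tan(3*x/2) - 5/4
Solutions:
 g(x) = C1 - x^4/16 + 2*x^3/3 + 7*x^2/18 + 5*x/4 - 14*log(cos(3*x/2))/3


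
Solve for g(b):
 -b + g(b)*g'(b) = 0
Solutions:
 g(b) = -sqrt(C1 + b^2)
 g(b) = sqrt(C1 + b^2)


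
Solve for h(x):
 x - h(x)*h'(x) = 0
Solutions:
 h(x) = -sqrt(C1 + x^2)
 h(x) = sqrt(C1 + x^2)


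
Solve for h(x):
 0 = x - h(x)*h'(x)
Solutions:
 h(x) = -sqrt(C1 + x^2)
 h(x) = sqrt(C1 + x^2)


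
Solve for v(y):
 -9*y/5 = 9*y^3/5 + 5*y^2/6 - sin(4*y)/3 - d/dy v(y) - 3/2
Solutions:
 v(y) = C1 + 9*y^4/20 + 5*y^3/18 + 9*y^2/10 - 3*y/2 + cos(4*y)/12


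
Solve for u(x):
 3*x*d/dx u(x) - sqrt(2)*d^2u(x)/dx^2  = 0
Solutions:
 u(x) = C1 + C2*erfi(2^(1/4)*sqrt(3)*x/2)


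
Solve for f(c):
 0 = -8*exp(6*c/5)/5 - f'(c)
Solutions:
 f(c) = C1 - 4*exp(6*c/5)/3


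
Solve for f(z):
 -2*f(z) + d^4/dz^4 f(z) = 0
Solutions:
 f(z) = C1*exp(-2^(1/4)*z) + C2*exp(2^(1/4)*z) + C3*sin(2^(1/4)*z) + C4*cos(2^(1/4)*z)


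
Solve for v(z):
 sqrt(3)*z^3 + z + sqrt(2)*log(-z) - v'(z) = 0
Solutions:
 v(z) = C1 + sqrt(3)*z^4/4 + z^2/2 + sqrt(2)*z*log(-z) - sqrt(2)*z


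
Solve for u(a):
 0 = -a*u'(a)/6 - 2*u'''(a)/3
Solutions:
 u(a) = C1 + Integral(C2*airyai(-2^(1/3)*a/2) + C3*airybi(-2^(1/3)*a/2), a)


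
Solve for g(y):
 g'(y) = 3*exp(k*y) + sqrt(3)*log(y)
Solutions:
 g(y) = C1 + sqrt(3)*y*log(y) - sqrt(3)*y + Piecewise((3*exp(k*y)/k, Ne(k, 0)), (3*y, True))


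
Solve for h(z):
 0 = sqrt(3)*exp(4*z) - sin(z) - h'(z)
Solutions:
 h(z) = C1 + sqrt(3)*exp(4*z)/4 + cos(z)


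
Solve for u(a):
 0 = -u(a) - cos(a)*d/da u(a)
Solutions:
 u(a) = C1*sqrt(sin(a) - 1)/sqrt(sin(a) + 1)


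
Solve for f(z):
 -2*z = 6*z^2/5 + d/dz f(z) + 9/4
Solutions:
 f(z) = C1 - 2*z^3/5 - z^2 - 9*z/4


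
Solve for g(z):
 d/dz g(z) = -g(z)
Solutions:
 g(z) = C1*exp(-z)


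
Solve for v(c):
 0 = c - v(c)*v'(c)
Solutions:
 v(c) = -sqrt(C1 + c^2)
 v(c) = sqrt(C1 + c^2)


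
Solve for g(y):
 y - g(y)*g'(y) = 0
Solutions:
 g(y) = -sqrt(C1 + y^2)
 g(y) = sqrt(C1 + y^2)


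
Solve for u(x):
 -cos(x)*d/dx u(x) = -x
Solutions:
 u(x) = C1 + Integral(x/cos(x), x)


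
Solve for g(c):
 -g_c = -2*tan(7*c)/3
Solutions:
 g(c) = C1 - 2*log(cos(7*c))/21


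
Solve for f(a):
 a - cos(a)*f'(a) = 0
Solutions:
 f(a) = C1 + Integral(a/cos(a), a)


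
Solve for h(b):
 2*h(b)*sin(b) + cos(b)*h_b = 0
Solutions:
 h(b) = C1*cos(b)^2


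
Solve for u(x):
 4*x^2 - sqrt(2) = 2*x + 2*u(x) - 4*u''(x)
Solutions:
 u(x) = C1*exp(-sqrt(2)*x/2) + C2*exp(sqrt(2)*x/2) + 2*x^2 - x - sqrt(2)/2 + 8


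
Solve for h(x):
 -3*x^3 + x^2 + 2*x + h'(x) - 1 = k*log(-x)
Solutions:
 h(x) = C1 + k*x*log(-x) + 3*x^4/4 - x^3/3 - x^2 + x*(1 - k)


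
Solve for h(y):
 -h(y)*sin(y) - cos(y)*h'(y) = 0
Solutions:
 h(y) = C1*cos(y)


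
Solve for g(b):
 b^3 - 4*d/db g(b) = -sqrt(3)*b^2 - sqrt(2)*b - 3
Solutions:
 g(b) = C1 + b^4/16 + sqrt(3)*b^3/12 + sqrt(2)*b^2/8 + 3*b/4


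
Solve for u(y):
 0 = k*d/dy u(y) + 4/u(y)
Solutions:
 u(y) = -sqrt(C1 - 8*y/k)
 u(y) = sqrt(C1 - 8*y/k)


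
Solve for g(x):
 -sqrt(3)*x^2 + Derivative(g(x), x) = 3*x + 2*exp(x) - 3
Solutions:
 g(x) = C1 + sqrt(3)*x^3/3 + 3*x^2/2 - 3*x + 2*exp(x)


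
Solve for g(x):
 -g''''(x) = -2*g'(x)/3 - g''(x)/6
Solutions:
 g(x) = C1 + C2*exp(-2^(1/3)*x*(2^(1/3)/(sqrt(1294) + 36)^(1/3) + (sqrt(1294) + 36)^(1/3))/12)*sin(2^(1/3)*sqrt(3)*x*(-(sqrt(1294) + 36)^(1/3) + 2^(1/3)/(sqrt(1294) + 36)^(1/3))/12) + C3*exp(-2^(1/3)*x*(2^(1/3)/(sqrt(1294) + 36)^(1/3) + (sqrt(1294) + 36)^(1/3))/12)*cos(2^(1/3)*sqrt(3)*x*(-(sqrt(1294) + 36)^(1/3) + 2^(1/3)/(sqrt(1294) + 36)^(1/3))/12) + C4*exp(2^(1/3)*x*(2^(1/3)/(sqrt(1294) + 36)^(1/3) + (sqrt(1294) + 36)^(1/3))/6)


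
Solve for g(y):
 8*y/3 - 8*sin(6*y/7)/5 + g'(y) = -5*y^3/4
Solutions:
 g(y) = C1 - 5*y^4/16 - 4*y^2/3 - 28*cos(6*y/7)/15


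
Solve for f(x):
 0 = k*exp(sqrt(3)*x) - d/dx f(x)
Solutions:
 f(x) = C1 + sqrt(3)*k*exp(sqrt(3)*x)/3


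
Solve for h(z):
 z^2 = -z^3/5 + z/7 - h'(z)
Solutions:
 h(z) = C1 - z^4/20 - z^3/3 + z^2/14


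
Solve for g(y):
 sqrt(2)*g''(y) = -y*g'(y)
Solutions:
 g(y) = C1 + C2*erf(2^(1/4)*y/2)


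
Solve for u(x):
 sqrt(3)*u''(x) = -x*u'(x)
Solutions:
 u(x) = C1 + C2*erf(sqrt(2)*3^(3/4)*x/6)


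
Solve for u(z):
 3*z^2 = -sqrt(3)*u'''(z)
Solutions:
 u(z) = C1 + C2*z + C3*z^2 - sqrt(3)*z^5/60


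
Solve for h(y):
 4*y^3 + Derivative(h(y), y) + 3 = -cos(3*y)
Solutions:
 h(y) = C1 - y^4 - 3*y - sin(3*y)/3


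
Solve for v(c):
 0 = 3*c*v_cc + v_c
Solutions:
 v(c) = C1 + C2*c^(2/3)


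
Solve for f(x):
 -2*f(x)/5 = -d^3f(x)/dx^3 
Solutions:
 f(x) = C3*exp(2^(1/3)*5^(2/3)*x/5) + (C1*sin(2^(1/3)*sqrt(3)*5^(2/3)*x/10) + C2*cos(2^(1/3)*sqrt(3)*5^(2/3)*x/10))*exp(-2^(1/3)*5^(2/3)*x/10)


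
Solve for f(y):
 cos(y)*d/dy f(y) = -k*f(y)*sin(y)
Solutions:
 f(y) = C1*exp(k*log(cos(y)))


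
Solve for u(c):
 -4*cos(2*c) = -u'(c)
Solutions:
 u(c) = C1 + 2*sin(2*c)


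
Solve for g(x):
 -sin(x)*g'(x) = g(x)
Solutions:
 g(x) = C1*sqrt(cos(x) + 1)/sqrt(cos(x) - 1)


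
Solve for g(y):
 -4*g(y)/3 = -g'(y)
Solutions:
 g(y) = C1*exp(4*y/3)


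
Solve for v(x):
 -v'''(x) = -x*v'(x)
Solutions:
 v(x) = C1 + Integral(C2*airyai(x) + C3*airybi(x), x)


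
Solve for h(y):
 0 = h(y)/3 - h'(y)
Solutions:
 h(y) = C1*exp(y/3)


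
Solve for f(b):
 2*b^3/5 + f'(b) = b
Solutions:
 f(b) = C1 - b^4/10 + b^2/2


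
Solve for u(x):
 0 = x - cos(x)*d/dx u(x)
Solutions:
 u(x) = C1 + Integral(x/cos(x), x)


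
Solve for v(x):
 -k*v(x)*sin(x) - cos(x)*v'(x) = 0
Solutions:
 v(x) = C1*exp(k*log(cos(x)))


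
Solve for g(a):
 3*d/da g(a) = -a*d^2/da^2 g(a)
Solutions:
 g(a) = C1 + C2/a^2


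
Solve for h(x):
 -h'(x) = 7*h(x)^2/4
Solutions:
 h(x) = 4/(C1 + 7*x)


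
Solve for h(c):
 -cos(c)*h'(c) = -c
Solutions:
 h(c) = C1 + Integral(c/cos(c), c)


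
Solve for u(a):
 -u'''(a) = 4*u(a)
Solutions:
 u(a) = C3*exp(-2^(2/3)*a) + (C1*sin(2^(2/3)*sqrt(3)*a/2) + C2*cos(2^(2/3)*sqrt(3)*a/2))*exp(2^(2/3)*a/2)


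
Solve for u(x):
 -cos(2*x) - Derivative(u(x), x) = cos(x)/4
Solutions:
 u(x) = C1 - sin(x)/4 - sin(2*x)/2


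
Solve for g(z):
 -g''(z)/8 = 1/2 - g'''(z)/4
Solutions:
 g(z) = C1 + C2*z + C3*exp(z/2) - 2*z^2


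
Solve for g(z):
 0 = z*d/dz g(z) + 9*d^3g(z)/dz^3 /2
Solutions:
 g(z) = C1 + Integral(C2*airyai(-6^(1/3)*z/3) + C3*airybi(-6^(1/3)*z/3), z)


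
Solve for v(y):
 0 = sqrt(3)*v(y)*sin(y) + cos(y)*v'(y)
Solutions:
 v(y) = C1*cos(y)^(sqrt(3))


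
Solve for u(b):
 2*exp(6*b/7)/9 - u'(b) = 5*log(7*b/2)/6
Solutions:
 u(b) = C1 - 5*b*log(b)/6 + 5*b*(-log(7) + log(2) + 1)/6 + 7*exp(6*b/7)/27


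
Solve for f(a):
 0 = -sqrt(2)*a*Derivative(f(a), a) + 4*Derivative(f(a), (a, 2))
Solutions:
 f(a) = C1 + C2*erfi(2^(3/4)*a/4)


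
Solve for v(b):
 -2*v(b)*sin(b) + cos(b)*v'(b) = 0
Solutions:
 v(b) = C1/cos(b)^2


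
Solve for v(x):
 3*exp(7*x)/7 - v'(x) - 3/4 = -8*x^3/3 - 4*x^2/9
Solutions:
 v(x) = C1 + 2*x^4/3 + 4*x^3/27 - 3*x/4 + 3*exp(7*x)/49


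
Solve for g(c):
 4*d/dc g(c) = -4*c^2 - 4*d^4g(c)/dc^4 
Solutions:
 g(c) = C1 + C4*exp(-c) - c^3/3 + (C2*sin(sqrt(3)*c/2) + C3*cos(sqrt(3)*c/2))*exp(c/2)


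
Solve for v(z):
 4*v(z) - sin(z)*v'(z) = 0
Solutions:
 v(z) = C1*(cos(z)^2 - 2*cos(z) + 1)/(cos(z)^2 + 2*cos(z) + 1)


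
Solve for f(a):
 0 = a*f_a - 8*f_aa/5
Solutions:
 f(a) = C1 + C2*erfi(sqrt(5)*a/4)


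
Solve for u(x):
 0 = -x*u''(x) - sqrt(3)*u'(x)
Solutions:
 u(x) = C1 + C2*x^(1 - sqrt(3))


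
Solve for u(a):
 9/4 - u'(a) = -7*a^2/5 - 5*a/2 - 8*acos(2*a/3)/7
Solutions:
 u(a) = C1 + 7*a^3/15 + 5*a^2/4 + 8*a*acos(2*a/3)/7 + 9*a/4 - 4*sqrt(9 - 4*a^2)/7


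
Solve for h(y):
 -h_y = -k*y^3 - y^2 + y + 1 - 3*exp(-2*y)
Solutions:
 h(y) = C1 + k*y^4/4 + y^3/3 - y^2/2 - y - 3*exp(-2*y)/2


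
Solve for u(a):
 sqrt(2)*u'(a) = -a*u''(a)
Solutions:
 u(a) = C1 + C2*a^(1 - sqrt(2))


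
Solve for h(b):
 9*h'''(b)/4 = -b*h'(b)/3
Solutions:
 h(b) = C1 + Integral(C2*airyai(-2^(2/3)*b/3) + C3*airybi(-2^(2/3)*b/3), b)


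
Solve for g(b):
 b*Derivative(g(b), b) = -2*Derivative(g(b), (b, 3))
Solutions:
 g(b) = C1 + Integral(C2*airyai(-2^(2/3)*b/2) + C3*airybi(-2^(2/3)*b/2), b)


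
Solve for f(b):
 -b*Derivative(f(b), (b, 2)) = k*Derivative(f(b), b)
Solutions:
 f(b) = C1 + b^(1 - re(k))*(C2*sin(log(b)*Abs(im(k))) + C3*cos(log(b)*im(k)))


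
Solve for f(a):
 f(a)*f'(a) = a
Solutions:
 f(a) = -sqrt(C1 + a^2)
 f(a) = sqrt(C1 + a^2)


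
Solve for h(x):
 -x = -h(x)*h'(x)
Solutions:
 h(x) = -sqrt(C1 + x^2)
 h(x) = sqrt(C1 + x^2)


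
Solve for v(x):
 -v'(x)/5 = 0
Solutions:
 v(x) = C1


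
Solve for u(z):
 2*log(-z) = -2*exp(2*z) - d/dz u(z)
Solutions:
 u(z) = C1 - 2*z*log(-z) + 2*z - exp(2*z)


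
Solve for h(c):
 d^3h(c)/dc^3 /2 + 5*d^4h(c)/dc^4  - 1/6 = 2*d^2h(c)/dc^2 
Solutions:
 h(c) = C1 + C2*c + C3*exp(c*(-1 + sqrt(161))/20) + C4*exp(-c*(1 + sqrt(161))/20) - c^2/24


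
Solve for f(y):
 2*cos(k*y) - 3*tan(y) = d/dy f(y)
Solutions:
 f(y) = C1 + 2*Piecewise((sin(k*y)/k, Ne(k, 0)), (y, True)) + 3*log(cos(y))


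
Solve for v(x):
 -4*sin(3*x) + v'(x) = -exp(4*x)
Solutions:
 v(x) = C1 - exp(4*x)/4 - 4*cos(3*x)/3


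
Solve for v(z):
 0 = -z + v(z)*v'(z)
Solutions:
 v(z) = -sqrt(C1 + z^2)
 v(z) = sqrt(C1 + z^2)


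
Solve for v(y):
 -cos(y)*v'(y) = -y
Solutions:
 v(y) = C1 + Integral(y/cos(y), y)


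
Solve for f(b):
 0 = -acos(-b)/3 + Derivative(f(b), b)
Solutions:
 f(b) = C1 + b*acos(-b)/3 + sqrt(1 - b^2)/3


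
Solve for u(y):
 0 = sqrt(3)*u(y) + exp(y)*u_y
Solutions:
 u(y) = C1*exp(sqrt(3)*exp(-y))


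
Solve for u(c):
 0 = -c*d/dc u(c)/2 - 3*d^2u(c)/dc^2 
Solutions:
 u(c) = C1 + C2*erf(sqrt(3)*c/6)


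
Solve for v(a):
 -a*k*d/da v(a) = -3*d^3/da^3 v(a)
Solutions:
 v(a) = C1 + Integral(C2*airyai(3^(2/3)*a*k^(1/3)/3) + C3*airybi(3^(2/3)*a*k^(1/3)/3), a)


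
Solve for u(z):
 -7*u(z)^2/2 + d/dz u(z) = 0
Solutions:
 u(z) = -2/(C1 + 7*z)


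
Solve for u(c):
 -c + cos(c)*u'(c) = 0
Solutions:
 u(c) = C1 + Integral(c/cos(c), c)


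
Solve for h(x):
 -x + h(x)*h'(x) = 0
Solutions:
 h(x) = -sqrt(C1 + x^2)
 h(x) = sqrt(C1 + x^2)


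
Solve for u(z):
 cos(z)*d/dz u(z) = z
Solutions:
 u(z) = C1 + Integral(z/cos(z), z)


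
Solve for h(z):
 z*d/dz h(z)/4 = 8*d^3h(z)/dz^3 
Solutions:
 h(z) = C1 + Integral(C2*airyai(2^(1/3)*z/4) + C3*airybi(2^(1/3)*z/4), z)


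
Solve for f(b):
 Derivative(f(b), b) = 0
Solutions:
 f(b) = C1


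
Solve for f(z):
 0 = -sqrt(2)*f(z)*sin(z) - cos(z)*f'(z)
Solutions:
 f(z) = C1*cos(z)^(sqrt(2))


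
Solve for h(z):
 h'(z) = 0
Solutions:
 h(z) = C1


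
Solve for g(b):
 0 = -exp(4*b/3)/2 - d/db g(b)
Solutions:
 g(b) = C1 - 3*exp(4*b/3)/8


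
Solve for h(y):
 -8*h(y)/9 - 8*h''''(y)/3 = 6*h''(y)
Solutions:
 h(y) = C1*sin(sqrt(6)*y*sqrt(27 - sqrt(537))/12) + C2*sin(sqrt(6)*y*sqrt(sqrt(537) + 27)/12) + C3*cos(sqrt(6)*y*sqrt(27 - sqrt(537))/12) + C4*cos(sqrt(6)*y*sqrt(sqrt(537) + 27)/12)


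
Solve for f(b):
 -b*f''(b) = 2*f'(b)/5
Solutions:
 f(b) = C1 + C2*b^(3/5)


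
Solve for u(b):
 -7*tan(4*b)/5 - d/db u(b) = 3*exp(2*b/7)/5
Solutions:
 u(b) = C1 - 21*exp(2*b/7)/10 + 7*log(cos(4*b))/20


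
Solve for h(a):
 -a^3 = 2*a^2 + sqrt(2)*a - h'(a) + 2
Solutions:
 h(a) = C1 + a^4/4 + 2*a^3/3 + sqrt(2)*a^2/2 + 2*a


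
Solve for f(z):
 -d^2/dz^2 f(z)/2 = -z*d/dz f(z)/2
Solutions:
 f(z) = C1 + C2*erfi(sqrt(2)*z/2)


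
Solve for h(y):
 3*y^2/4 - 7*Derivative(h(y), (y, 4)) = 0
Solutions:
 h(y) = C1 + C2*y + C3*y^2 + C4*y^3 + y^6/3360


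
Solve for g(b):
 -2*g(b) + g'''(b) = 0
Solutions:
 g(b) = C3*exp(2^(1/3)*b) + (C1*sin(2^(1/3)*sqrt(3)*b/2) + C2*cos(2^(1/3)*sqrt(3)*b/2))*exp(-2^(1/3)*b/2)


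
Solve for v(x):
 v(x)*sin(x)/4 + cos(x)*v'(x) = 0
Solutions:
 v(x) = C1*cos(x)^(1/4)


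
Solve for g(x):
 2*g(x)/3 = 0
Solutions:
 g(x) = 0


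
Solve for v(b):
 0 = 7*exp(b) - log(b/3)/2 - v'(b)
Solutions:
 v(b) = C1 - b*log(b)/2 + b*(1 + log(3))/2 + 7*exp(b)


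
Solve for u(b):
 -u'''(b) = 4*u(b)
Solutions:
 u(b) = C3*exp(-2^(2/3)*b) + (C1*sin(2^(2/3)*sqrt(3)*b/2) + C2*cos(2^(2/3)*sqrt(3)*b/2))*exp(2^(2/3)*b/2)


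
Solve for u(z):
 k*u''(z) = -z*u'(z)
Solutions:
 u(z) = C1 + C2*sqrt(k)*erf(sqrt(2)*z*sqrt(1/k)/2)


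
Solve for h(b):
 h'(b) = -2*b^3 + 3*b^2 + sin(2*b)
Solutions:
 h(b) = C1 - b^4/2 + b^3 - cos(2*b)/2


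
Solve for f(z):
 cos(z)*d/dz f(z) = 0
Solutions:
 f(z) = C1


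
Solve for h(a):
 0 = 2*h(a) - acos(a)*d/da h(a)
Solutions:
 h(a) = C1*exp(2*Integral(1/acos(a), a))


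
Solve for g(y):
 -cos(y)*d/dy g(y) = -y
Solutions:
 g(y) = C1 + Integral(y/cos(y), y)


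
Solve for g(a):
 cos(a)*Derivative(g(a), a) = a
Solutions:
 g(a) = C1 + Integral(a/cos(a), a)


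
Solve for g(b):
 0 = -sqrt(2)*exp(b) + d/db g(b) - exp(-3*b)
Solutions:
 g(b) = C1 + sqrt(2)*exp(b) - exp(-3*b)/3


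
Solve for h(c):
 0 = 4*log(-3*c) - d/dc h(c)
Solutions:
 h(c) = C1 + 4*c*log(-c) + 4*c*(-1 + log(3))


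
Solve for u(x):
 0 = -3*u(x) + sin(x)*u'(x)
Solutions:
 u(x) = C1*(cos(x) - 1)^(3/2)/(cos(x) + 1)^(3/2)


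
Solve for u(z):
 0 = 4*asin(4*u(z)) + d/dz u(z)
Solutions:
 Integral(1/asin(4*_y), (_y, u(z))) = C1 - 4*z


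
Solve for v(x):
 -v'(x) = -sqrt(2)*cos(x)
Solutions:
 v(x) = C1 + sqrt(2)*sin(x)


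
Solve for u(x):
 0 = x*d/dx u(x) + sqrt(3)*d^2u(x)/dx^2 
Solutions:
 u(x) = C1 + C2*erf(sqrt(2)*3^(3/4)*x/6)


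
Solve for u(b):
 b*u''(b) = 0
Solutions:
 u(b) = C1 + C2*b


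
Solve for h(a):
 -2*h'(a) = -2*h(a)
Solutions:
 h(a) = C1*exp(a)


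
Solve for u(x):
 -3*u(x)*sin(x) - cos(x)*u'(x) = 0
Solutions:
 u(x) = C1*cos(x)^3


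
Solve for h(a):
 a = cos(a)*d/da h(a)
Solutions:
 h(a) = C1 + Integral(a/cos(a), a)


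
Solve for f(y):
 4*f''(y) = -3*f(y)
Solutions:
 f(y) = C1*sin(sqrt(3)*y/2) + C2*cos(sqrt(3)*y/2)


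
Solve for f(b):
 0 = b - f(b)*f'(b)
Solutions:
 f(b) = -sqrt(C1 + b^2)
 f(b) = sqrt(C1 + b^2)


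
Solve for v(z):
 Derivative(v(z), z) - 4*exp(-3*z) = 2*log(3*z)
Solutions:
 v(z) = C1 + 2*z*log(z) + 2*z*(-1 + log(3)) - 4*exp(-3*z)/3


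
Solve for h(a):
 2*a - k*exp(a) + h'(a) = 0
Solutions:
 h(a) = C1 - a^2 + k*exp(a)


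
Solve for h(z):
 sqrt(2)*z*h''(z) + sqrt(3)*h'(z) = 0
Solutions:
 h(z) = C1 + C2*z^(1 - sqrt(6)/2)


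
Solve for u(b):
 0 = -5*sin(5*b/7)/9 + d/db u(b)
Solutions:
 u(b) = C1 - 7*cos(5*b/7)/9


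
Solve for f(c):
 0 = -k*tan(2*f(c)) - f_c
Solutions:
 f(c) = -asin(C1*exp(-2*c*k))/2 + pi/2
 f(c) = asin(C1*exp(-2*c*k))/2


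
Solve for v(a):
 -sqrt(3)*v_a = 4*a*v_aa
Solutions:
 v(a) = C1 + C2*a^(1 - sqrt(3)/4)


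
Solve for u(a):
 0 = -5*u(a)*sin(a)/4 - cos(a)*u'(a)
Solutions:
 u(a) = C1*cos(a)^(5/4)


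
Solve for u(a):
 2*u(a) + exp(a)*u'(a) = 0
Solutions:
 u(a) = C1*exp(2*exp(-a))


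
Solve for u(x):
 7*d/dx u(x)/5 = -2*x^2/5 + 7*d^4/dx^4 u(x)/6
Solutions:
 u(x) = C1 + C4*exp(5^(2/3)*6^(1/3)*x/5) - 2*x^3/21 + (C2*sin(2^(1/3)*3^(5/6)*5^(2/3)*x/10) + C3*cos(2^(1/3)*3^(5/6)*5^(2/3)*x/10))*exp(-5^(2/3)*6^(1/3)*x/10)


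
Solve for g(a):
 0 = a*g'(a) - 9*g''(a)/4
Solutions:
 g(a) = C1 + C2*erfi(sqrt(2)*a/3)


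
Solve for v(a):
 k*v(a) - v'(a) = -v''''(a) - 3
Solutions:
 v(a) = C1*exp(a*Piecewise((-sqrt(-(-1)^(1/3))/2 - sqrt(-2/sqrt(-(-1)^(1/3)) + (-1)^(1/3))/2, Eq(k, 0)), (-sqrt(2*k/(3*(sqrt(1/256 - k^3/27) + 1/16)^(1/3)) + 2*(sqrt(1/256 - k^3/27) + 1/16)^(1/3))/2 - sqrt(-2*k/(3*(sqrt(1/256 - k^3/27) + 1/16)^(1/3)) - 2*(sqrt(1/256 - k^3/27) + 1/16)^(1/3) - 2/sqrt(2*k/(3*(sqrt(1/256 - k^3/27) + 1/16)^(1/3)) + 2*(sqrt(1/256 - k^3/27) + 1/16)^(1/3)))/2, True))) + C2*exp(a*Piecewise((sqrt(-(-1)^(1/3))/2 + sqrt((-1)^(1/3) + 2/sqrt(-(-1)^(1/3)))/2, Eq(k, 0)), (sqrt(2*k/(3*(sqrt(1/256 - k^3/27) + 1/16)^(1/3)) + 2*(sqrt(1/256 - k^3/27) + 1/16)^(1/3))/2 + sqrt(-2*k/(3*(sqrt(1/256 - k^3/27) + 1/16)^(1/3)) - 2*(sqrt(1/256 - k^3/27) + 1/16)^(1/3) + 2/sqrt(2*k/(3*(sqrt(1/256 - k^3/27) + 1/16)^(1/3)) + 2*(sqrt(1/256 - k^3/27) + 1/16)^(1/3)))/2, True))) + C3*exp(a*Piecewise((-sqrt((-1)^(1/3) + 2/sqrt(-(-1)^(1/3)))/2 + sqrt(-(-1)^(1/3))/2, Eq(k, 0)), (sqrt(2*k/(3*(sqrt(1/256 - k^3/27) + 1/16)^(1/3)) + 2*(sqrt(1/256 - k^3/27) + 1/16)^(1/3))/2 - sqrt(-2*k/(3*(sqrt(1/256 - k^3/27) + 1/16)^(1/3)) - 2*(sqrt(1/256 - k^3/27) + 1/16)^(1/3) + 2/sqrt(2*k/(3*(sqrt(1/256 - k^3/27) + 1/16)^(1/3)) + 2*(sqrt(1/256 - k^3/27) + 1/16)^(1/3)))/2, True))) + C4*exp(a*Piecewise((sqrt(-2/sqrt(-(-1)^(1/3)) + (-1)^(1/3))/2 - sqrt(-(-1)^(1/3))/2, Eq(k, 0)), (-sqrt(2*k/(3*(sqrt(1/256 - k^3/27) + 1/16)^(1/3)) + 2*(sqrt(1/256 - k^3/27) + 1/16)^(1/3))/2 + sqrt(-2*k/(3*(sqrt(1/256 - k^3/27) + 1/16)^(1/3)) - 2*(sqrt(1/256 - k^3/27) + 1/16)^(1/3) - 2/sqrt(2*k/(3*(sqrt(1/256 - k^3/27) + 1/16)^(1/3)) + 2*(sqrt(1/256 - k^3/27) + 1/16)^(1/3)))/2, True))) - 3/k


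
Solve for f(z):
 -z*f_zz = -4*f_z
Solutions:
 f(z) = C1 + C2*z^5


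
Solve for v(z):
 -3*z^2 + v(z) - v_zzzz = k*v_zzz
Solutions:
 v(z) = C1*exp(z*(-3*k - sqrt(3)*sqrt(3*k^2 + 2*12^(1/3)*(-9*k^2 + sqrt(3)*sqrt(27*k^4 + 256))^(1/3) - 16*18^(1/3)/(-9*k^2 + sqrt(3)*sqrt(27*k^4 + 256))^(1/3)) + sqrt(6)*sqrt(3*sqrt(3)*k^3/sqrt(3*k^2 + 2*12^(1/3)*(-9*k^2 + sqrt(3)*sqrt(27*k^4 + 256))^(1/3) - 16*18^(1/3)/(-9*k^2 + sqrt(3)*sqrt(27*k^4 + 256))^(1/3)) + 3*k^2 - 12^(1/3)*(-9*k^2 + sqrt(3)*sqrt(27*k^4 + 256))^(1/3) + 8*18^(1/3)/(-9*k^2 + sqrt(3)*sqrt(27*k^4 + 256))^(1/3)))/12) + C2*exp(z*(-3*k + sqrt(3)*sqrt(3*k^2 + 2*12^(1/3)*(-9*k^2 + sqrt(3)*sqrt(27*k^4 + 256))^(1/3) - 16*18^(1/3)/(-9*k^2 + sqrt(3)*sqrt(27*k^4 + 256))^(1/3)) - sqrt(6)*sqrt(-3*sqrt(3)*k^3/sqrt(3*k^2 + 2*12^(1/3)*(-9*k^2 + sqrt(3)*sqrt(27*k^4 + 256))^(1/3) - 16*18^(1/3)/(-9*k^2 + sqrt(3)*sqrt(27*k^4 + 256))^(1/3)) + 3*k^2 - 12^(1/3)*(-9*k^2 + sqrt(3)*sqrt(27*k^4 + 256))^(1/3) + 8*18^(1/3)/(-9*k^2 + sqrt(3)*sqrt(27*k^4 + 256))^(1/3)))/12) + C3*exp(z*(-3*k + sqrt(3)*sqrt(3*k^2 + 2*12^(1/3)*(-9*k^2 + sqrt(3)*sqrt(27*k^4 + 256))^(1/3) - 16*18^(1/3)/(-9*k^2 + sqrt(3)*sqrt(27*k^4 + 256))^(1/3)) + sqrt(6)*sqrt(-3*sqrt(3)*k^3/sqrt(3*k^2 + 2*12^(1/3)*(-9*k^2 + sqrt(3)*sqrt(27*k^4 + 256))^(1/3) - 16*18^(1/3)/(-9*k^2 + sqrt(3)*sqrt(27*k^4 + 256))^(1/3)) + 3*k^2 - 12^(1/3)*(-9*k^2 + sqrt(3)*sqrt(27*k^4 + 256))^(1/3) + 8*18^(1/3)/(-9*k^2 + sqrt(3)*sqrt(27*k^4 + 256))^(1/3)))/12) + C4*exp(-z*(3*k + sqrt(3)*sqrt(3*k^2 + 2*12^(1/3)*(-9*k^2 + sqrt(3)*sqrt(27*k^4 + 256))^(1/3) - 16*18^(1/3)/(-9*k^2 + sqrt(3)*sqrt(27*k^4 + 256))^(1/3)) + sqrt(6)*sqrt(3*sqrt(3)*k^3/sqrt(3*k^2 + 2*12^(1/3)*(-9*k^2 + sqrt(3)*sqrt(27*k^4 + 256))^(1/3) - 16*18^(1/3)/(-9*k^2 + sqrt(3)*sqrt(27*k^4 + 256))^(1/3)) + 3*k^2 - 12^(1/3)*(-9*k^2 + sqrt(3)*sqrt(27*k^4 + 256))^(1/3) + 8*18^(1/3)/(-9*k^2 + sqrt(3)*sqrt(27*k^4 + 256))^(1/3)))/12) + 3*z^2


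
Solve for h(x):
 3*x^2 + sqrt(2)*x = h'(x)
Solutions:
 h(x) = C1 + x^3 + sqrt(2)*x^2/2


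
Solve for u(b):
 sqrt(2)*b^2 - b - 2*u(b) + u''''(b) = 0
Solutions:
 u(b) = C1*exp(-2^(1/4)*b) + C2*exp(2^(1/4)*b) + C3*sin(2^(1/4)*b) + C4*cos(2^(1/4)*b) + sqrt(2)*b^2/2 - b/2


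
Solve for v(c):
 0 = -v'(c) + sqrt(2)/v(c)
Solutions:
 v(c) = -sqrt(C1 + 2*sqrt(2)*c)
 v(c) = sqrt(C1 + 2*sqrt(2)*c)


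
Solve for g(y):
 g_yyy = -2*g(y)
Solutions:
 g(y) = C3*exp(-2^(1/3)*y) + (C1*sin(2^(1/3)*sqrt(3)*y/2) + C2*cos(2^(1/3)*sqrt(3)*y/2))*exp(2^(1/3)*y/2)


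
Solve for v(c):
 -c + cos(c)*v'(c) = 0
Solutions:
 v(c) = C1 + Integral(c/cos(c), c)


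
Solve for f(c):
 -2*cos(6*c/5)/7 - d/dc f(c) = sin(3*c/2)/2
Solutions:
 f(c) = C1 - 5*sin(6*c/5)/21 + cos(3*c/2)/3


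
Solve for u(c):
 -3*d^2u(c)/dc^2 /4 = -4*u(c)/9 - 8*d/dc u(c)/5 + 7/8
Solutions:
 u(c) = C1*exp(4*c*(12 - sqrt(219))/45) + C2*exp(4*c*(12 + sqrt(219))/45) + 63/32


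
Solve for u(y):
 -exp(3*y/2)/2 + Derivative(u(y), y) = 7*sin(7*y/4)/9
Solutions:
 u(y) = C1 + exp(3*y/2)/3 - 4*cos(7*y/4)/9


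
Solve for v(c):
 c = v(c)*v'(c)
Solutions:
 v(c) = -sqrt(C1 + c^2)
 v(c) = sqrt(C1 + c^2)


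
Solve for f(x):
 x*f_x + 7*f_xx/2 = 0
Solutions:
 f(x) = C1 + C2*erf(sqrt(7)*x/7)


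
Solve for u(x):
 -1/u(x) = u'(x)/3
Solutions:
 u(x) = -sqrt(C1 - 6*x)
 u(x) = sqrt(C1 - 6*x)


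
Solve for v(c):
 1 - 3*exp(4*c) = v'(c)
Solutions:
 v(c) = C1 + c - 3*exp(4*c)/4


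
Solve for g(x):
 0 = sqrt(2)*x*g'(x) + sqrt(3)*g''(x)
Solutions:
 g(x) = C1 + C2*erf(6^(3/4)*x/6)


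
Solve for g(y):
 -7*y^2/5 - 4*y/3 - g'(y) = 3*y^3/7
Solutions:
 g(y) = C1 - 3*y^4/28 - 7*y^3/15 - 2*y^2/3


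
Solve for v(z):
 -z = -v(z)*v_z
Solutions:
 v(z) = -sqrt(C1 + z^2)
 v(z) = sqrt(C1 + z^2)


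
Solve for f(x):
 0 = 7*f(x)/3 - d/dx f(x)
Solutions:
 f(x) = C1*exp(7*x/3)


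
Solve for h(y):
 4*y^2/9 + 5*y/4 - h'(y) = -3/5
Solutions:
 h(y) = C1 + 4*y^3/27 + 5*y^2/8 + 3*y/5


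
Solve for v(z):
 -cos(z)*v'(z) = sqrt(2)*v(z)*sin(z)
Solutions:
 v(z) = C1*cos(z)^(sqrt(2))


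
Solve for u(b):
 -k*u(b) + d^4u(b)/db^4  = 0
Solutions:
 u(b) = C1*exp(-b*k^(1/4)) + C2*exp(b*k^(1/4)) + C3*exp(-I*b*k^(1/4)) + C4*exp(I*b*k^(1/4))


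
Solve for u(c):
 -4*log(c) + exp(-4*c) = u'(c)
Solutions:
 u(c) = C1 - 4*c*log(c) + 4*c - exp(-4*c)/4


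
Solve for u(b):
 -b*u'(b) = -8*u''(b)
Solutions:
 u(b) = C1 + C2*erfi(b/4)


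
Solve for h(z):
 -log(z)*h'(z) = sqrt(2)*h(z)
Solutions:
 h(z) = C1*exp(-sqrt(2)*li(z))


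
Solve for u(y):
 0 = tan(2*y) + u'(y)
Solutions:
 u(y) = C1 + log(cos(2*y))/2


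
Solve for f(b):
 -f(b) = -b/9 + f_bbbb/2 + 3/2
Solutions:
 f(b) = b/9 + (C1*sin(2^(3/4)*b/2) + C2*cos(2^(3/4)*b/2))*exp(-2^(3/4)*b/2) + (C3*sin(2^(3/4)*b/2) + C4*cos(2^(3/4)*b/2))*exp(2^(3/4)*b/2) - 3/2


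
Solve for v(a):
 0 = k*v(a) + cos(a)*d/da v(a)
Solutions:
 v(a) = C1*exp(k*(log(sin(a) - 1) - log(sin(a) + 1))/2)


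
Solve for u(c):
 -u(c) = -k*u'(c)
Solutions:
 u(c) = C1*exp(c/k)


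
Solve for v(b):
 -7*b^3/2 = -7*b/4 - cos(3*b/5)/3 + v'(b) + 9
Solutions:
 v(b) = C1 - 7*b^4/8 + 7*b^2/8 - 9*b + 5*sin(3*b/5)/9


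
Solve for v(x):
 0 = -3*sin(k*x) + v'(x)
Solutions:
 v(x) = C1 - 3*cos(k*x)/k


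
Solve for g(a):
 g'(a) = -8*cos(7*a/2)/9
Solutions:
 g(a) = C1 - 16*sin(7*a/2)/63


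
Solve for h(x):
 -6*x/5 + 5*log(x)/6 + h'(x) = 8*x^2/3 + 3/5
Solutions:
 h(x) = C1 + 8*x^3/9 + 3*x^2/5 - 5*x*log(x)/6 + 43*x/30


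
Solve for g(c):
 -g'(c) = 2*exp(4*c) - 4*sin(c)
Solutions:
 g(c) = C1 - exp(4*c)/2 - 4*cos(c)


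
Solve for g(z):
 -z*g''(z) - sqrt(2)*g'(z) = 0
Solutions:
 g(z) = C1 + C2*z^(1 - sqrt(2))


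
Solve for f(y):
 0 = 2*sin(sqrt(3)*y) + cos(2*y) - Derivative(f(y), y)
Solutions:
 f(y) = C1 + sin(2*y)/2 - 2*sqrt(3)*cos(sqrt(3)*y)/3


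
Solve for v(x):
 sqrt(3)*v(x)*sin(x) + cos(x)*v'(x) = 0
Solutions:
 v(x) = C1*cos(x)^(sqrt(3))


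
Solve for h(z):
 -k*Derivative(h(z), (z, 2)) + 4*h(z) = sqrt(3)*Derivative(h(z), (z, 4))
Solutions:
 h(z) = C1*exp(-sqrt(2)*3^(3/4)*z*sqrt(-k - sqrt(k^2 + 16*sqrt(3)))/6) + C2*exp(sqrt(2)*3^(3/4)*z*sqrt(-k - sqrt(k^2 + 16*sqrt(3)))/6) + C3*exp(-sqrt(2)*3^(3/4)*z*sqrt(-k + sqrt(k^2 + 16*sqrt(3)))/6) + C4*exp(sqrt(2)*3^(3/4)*z*sqrt(-k + sqrt(k^2 + 16*sqrt(3)))/6)


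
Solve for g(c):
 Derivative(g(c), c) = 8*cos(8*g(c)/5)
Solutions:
 -8*c - 5*log(sin(8*g(c)/5) - 1)/16 + 5*log(sin(8*g(c)/5) + 1)/16 = C1


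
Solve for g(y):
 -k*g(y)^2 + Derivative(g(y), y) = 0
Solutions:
 g(y) = -1/(C1 + k*y)


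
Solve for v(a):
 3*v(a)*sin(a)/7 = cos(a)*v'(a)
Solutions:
 v(a) = C1/cos(a)^(3/7)


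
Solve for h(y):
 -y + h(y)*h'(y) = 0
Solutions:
 h(y) = -sqrt(C1 + y^2)
 h(y) = sqrt(C1 + y^2)


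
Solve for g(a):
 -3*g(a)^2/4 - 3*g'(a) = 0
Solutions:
 g(a) = 4/(C1 + a)


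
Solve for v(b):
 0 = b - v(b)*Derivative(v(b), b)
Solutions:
 v(b) = -sqrt(C1 + b^2)
 v(b) = sqrt(C1 + b^2)


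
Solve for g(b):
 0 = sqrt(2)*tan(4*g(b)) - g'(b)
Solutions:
 g(b) = -asin(C1*exp(4*sqrt(2)*b))/4 + pi/4
 g(b) = asin(C1*exp(4*sqrt(2)*b))/4


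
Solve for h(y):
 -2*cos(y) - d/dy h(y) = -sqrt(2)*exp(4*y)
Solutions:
 h(y) = C1 + sqrt(2)*exp(4*y)/4 - 2*sin(y)


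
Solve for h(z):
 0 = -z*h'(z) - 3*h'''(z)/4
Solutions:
 h(z) = C1 + Integral(C2*airyai(-6^(2/3)*z/3) + C3*airybi(-6^(2/3)*z/3), z)


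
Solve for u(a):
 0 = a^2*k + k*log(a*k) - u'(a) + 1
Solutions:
 u(a) = C1 + a^3*k/3 + a*k*log(a*k) + a*(1 - k)


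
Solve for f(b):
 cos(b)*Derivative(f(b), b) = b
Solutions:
 f(b) = C1 + Integral(b/cos(b), b)


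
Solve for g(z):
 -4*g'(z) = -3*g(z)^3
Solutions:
 g(z) = -sqrt(2)*sqrt(-1/(C1 + 3*z))
 g(z) = sqrt(2)*sqrt(-1/(C1 + 3*z))


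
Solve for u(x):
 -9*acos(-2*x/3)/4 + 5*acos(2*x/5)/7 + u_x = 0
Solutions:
 u(x) = C1 + 9*x*acos(-2*x/3)/4 - 5*x*acos(2*x/5)/7 + 9*sqrt(9 - 4*x^2)/8 + 5*sqrt(25 - 4*x^2)/14


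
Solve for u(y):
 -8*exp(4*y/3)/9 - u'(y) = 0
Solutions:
 u(y) = C1 - 2*exp(4*y/3)/3


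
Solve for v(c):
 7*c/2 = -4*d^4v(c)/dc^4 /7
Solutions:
 v(c) = C1 + C2*c + C3*c^2 + C4*c^3 - 49*c^5/960


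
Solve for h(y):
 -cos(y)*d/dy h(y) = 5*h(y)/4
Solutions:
 h(y) = C1*(sin(y) - 1)^(5/8)/(sin(y) + 1)^(5/8)


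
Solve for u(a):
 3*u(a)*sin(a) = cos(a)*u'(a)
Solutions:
 u(a) = C1/cos(a)^3


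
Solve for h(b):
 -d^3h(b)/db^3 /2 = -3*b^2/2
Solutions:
 h(b) = C1 + C2*b + C3*b^2 + b^5/20


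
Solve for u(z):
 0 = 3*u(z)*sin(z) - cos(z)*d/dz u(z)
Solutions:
 u(z) = C1/cos(z)^3


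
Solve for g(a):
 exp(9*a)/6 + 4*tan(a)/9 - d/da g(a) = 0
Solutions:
 g(a) = C1 + exp(9*a)/54 - 4*log(cos(a))/9


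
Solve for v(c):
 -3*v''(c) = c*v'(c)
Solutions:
 v(c) = C1 + C2*erf(sqrt(6)*c/6)


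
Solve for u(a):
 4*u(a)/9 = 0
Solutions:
 u(a) = 0


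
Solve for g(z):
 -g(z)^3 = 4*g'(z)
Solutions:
 g(z) = -sqrt(2)*sqrt(-1/(C1 - z))
 g(z) = sqrt(2)*sqrt(-1/(C1 - z))


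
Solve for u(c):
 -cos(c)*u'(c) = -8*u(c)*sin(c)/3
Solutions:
 u(c) = C1/cos(c)^(8/3)


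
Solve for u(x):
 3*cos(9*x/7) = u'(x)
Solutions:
 u(x) = C1 + 7*sin(9*x/7)/3


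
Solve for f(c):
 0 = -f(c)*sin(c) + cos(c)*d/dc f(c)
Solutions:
 f(c) = C1/cos(c)


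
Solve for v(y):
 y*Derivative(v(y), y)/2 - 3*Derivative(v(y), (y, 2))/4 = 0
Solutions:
 v(y) = C1 + C2*erfi(sqrt(3)*y/3)


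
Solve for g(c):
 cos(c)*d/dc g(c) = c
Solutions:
 g(c) = C1 + Integral(c/cos(c), c)


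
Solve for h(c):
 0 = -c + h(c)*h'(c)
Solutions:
 h(c) = -sqrt(C1 + c^2)
 h(c) = sqrt(C1 + c^2)


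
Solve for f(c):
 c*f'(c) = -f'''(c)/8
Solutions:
 f(c) = C1 + Integral(C2*airyai(-2*c) + C3*airybi(-2*c), c)


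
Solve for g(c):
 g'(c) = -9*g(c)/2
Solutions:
 g(c) = C1*exp(-9*c/2)


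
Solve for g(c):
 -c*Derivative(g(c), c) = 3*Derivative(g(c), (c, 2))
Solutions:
 g(c) = C1 + C2*erf(sqrt(6)*c/6)


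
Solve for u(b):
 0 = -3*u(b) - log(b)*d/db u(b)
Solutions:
 u(b) = C1*exp(-3*li(b))


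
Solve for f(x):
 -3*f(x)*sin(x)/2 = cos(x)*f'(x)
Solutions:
 f(x) = C1*cos(x)^(3/2)


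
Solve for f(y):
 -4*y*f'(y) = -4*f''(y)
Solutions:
 f(y) = C1 + C2*erfi(sqrt(2)*y/2)


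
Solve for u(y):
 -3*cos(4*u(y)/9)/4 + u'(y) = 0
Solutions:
 -3*y/4 - 9*log(sin(4*u(y)/9) - 1)/8 + 9*log(sin(4*u(y)/9) + 1)/8 = C1


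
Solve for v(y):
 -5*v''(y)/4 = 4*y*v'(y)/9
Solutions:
 v(y) = C1 + C2*erf(2*sqrt(10)*y/15)


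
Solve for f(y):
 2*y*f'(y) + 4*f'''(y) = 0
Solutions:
 f(y) = C1 + Integral(C2*airyai(-2^(2/3)*y/2) + C3*airybi(-2^(2/3)*y/2), y)


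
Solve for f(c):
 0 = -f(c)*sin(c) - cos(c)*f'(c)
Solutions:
 f(c) = C1*cos(c)


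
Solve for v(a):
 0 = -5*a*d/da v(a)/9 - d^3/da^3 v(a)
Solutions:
 v(a) = C1 + Integral(C2*airyai(-15^(1/3)*a/3) + C3*airybi(-15^(1/3)*a/3), a)


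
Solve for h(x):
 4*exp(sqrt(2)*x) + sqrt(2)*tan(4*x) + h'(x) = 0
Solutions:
 h(x) = C1 - 2*sqrt(2)*exp(sqrt(2)*x) + sqrt(2)*log(cos(4*x))/4


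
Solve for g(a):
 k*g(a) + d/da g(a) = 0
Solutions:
 g(a) = C1*exp(-a*k)


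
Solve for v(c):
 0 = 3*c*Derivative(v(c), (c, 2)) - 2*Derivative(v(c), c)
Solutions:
 v(c) = C1 + C2*c^(5/3)


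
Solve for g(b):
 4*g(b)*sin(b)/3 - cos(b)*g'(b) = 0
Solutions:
 g(b) = C1/cos(b)^(4/3)


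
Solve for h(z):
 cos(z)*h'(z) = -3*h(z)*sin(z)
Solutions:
 h(z) = C1*cos(z)^3


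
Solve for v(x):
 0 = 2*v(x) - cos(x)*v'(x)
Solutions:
 v(x) = C1*(sin(x) + 1)/(sin(x) - 1)


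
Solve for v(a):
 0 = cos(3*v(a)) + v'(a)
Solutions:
 v(a) = -asin((C1 + exp(6*a))/(C1 - exp(6*a)))/3 + pi/3
 v(a) = asin((C1 + exp(6*a))/(C1 - exp(6*a)))/3


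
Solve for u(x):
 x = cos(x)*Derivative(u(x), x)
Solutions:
 u(x) = C1 + Integral(x/cos(x), x)


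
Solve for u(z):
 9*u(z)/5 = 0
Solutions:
 u(z) = 0


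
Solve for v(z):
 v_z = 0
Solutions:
 v(z) = C1


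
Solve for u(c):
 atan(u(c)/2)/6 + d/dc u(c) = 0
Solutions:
 Integral(1/atan(_y/2), (_y, u(c))) = C1 - c/6


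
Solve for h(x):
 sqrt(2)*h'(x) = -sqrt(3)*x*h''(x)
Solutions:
 h(x) = C1 + C2*x^(1 - sqrt(6)/3)


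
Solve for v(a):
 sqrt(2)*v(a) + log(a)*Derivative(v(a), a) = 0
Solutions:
 v(a) = C1*exp(-sqrt(2)*li(a))


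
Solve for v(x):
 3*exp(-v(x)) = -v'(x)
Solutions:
 v(x) = log(C1 - 3*x)


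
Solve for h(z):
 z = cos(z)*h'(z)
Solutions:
 h(z) = C1 + Integral(z/cos(z), z)


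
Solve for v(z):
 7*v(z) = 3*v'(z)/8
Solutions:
 v(z) = C1*exp(56*z/3)


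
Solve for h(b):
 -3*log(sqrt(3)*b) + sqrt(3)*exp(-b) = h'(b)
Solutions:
 h(b) = C1 - 3*b*log(b) + b*(3 - 3*log(3)/2) - sqrt(3)*exp(-b)


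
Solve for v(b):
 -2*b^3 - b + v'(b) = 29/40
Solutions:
 v(b) = C1 + b^4/2 + b^2/2 + 29*b/40


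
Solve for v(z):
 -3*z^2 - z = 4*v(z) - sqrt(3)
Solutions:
 v(z) = -3*z^2/4 - z/4 + sqrt(3)/4


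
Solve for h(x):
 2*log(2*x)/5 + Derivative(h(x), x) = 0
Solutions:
 h(x) = C1 - 2*x*log(x)/5 - 2*x*log(2)/5 + 2*x/5


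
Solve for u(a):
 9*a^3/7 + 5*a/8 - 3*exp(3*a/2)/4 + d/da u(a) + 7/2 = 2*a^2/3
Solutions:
 u(a) = C1 - 9*a^4/28 + 2*a^3/9 - 5*a^2/16 - 7*a/2 + exp(3*a/2)/2


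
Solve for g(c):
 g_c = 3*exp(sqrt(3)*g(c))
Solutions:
 g(c) = sqrt(3)*(2*log(-1/(C1 + 3*c)) - log(3))/6


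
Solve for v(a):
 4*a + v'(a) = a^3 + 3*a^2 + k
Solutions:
 v(a) = C1 + a^4/4 + a^3 - 2*a^2 + a*k


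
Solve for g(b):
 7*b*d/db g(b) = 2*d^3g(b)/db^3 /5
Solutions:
 g(b) = C1 + Integral(C2*airyai(2^(2/3)*35^(1/3)*b/2) + C3*airybi(2^(2/3)*35^(1/3)*b/2), b)


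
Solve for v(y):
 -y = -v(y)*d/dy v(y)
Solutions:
 v(y) = -sqrt(C1 + y^2)
 v(y) = sqrt(C1 + y^2)


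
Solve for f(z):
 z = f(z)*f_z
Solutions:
 f(z) = -sqrt(C1 + z^2)
 f(z) = sqrt(C1 + z^2)


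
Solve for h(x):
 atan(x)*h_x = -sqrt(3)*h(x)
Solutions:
 h(x) = C1*exp(-sqrt(3)*Integral(1/atan(x), x))


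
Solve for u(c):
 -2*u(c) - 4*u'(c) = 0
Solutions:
 u(c) = C1*exp(-c/2)


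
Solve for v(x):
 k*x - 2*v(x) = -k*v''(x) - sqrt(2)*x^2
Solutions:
 v(x) = C1*exp(-sqrt(2)*x*sqrt(1/k)) + C2*exp(sqrt(2)*x*sqrt(1/k)) + k*x/2 + sqrt(2)*k/2 + sqrt(2)*x^2/2


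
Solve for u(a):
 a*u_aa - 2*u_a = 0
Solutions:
 u(a) = C1 + C2*a^3


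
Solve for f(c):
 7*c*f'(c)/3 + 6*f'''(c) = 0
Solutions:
 f(c) = C1 + Integral(C2*airyai(-84^(1/3)*c/6) + C3*airybi(-84^(1/3)*c/6), c)


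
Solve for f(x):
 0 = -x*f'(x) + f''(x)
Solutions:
 f(x) = C1 + C2*erfi(sqrt(2)*x/2)


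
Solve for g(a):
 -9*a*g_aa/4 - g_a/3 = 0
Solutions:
 g(a) = C1 + C2*a^(23/27)


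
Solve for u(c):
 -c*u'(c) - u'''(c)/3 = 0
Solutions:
 u(c) = C1 + Integral(C2*airyai(-3^(1/3)*c) + C3*airybi(-3^(1/3)*c), c)


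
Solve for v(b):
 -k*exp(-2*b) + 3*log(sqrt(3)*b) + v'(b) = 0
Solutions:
 v(b) = C1 - 3*b*log(b) + b*(3 - 3*log(3)/2) - k*exp(-2*b)/2


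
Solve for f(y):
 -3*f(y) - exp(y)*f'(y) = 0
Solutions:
 f(y) = C1*exp(3*exp(-y))


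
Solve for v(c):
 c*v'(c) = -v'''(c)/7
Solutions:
 v(c) = C1 + Integral(C2*airyai(-7^(1/3)*c) + C3*airybi(-7^(1/3)*c), c)


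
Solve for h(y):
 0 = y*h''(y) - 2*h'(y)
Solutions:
 h(y) = C1 + C2*y^3


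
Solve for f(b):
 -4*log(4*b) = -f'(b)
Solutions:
 f(b) = C1 + 4*b*log(b) - 4*b + b*log(256)


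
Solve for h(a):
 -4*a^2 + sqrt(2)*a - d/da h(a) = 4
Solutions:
 h(a) = C1 - 4*a^3/3 + sqrt(2)*a^2/2 - 4*a


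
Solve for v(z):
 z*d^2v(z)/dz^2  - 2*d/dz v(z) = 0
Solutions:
 v(z) = C1 + C2*z^3


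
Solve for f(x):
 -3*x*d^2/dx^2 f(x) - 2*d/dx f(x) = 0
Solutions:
 f(x) = C1 + C2*x^(1/3)


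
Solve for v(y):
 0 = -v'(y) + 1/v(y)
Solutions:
 v(y) = -sqrt(C1 + 2*y)
 v(y) = sqrt(C1 + 2*y)


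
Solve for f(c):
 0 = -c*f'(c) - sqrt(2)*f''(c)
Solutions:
 f(c) = C1 + C2*erf(2^(1/4)*c/2)


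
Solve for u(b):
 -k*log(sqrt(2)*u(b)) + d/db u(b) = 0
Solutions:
 Integral(1/(2*log(_y) + log(2)), (_y, u(b))) = C1 + b*k/2


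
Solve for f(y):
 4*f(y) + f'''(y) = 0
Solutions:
 f(y) = C3*exp(-2^(2/3)*y) + (C1*sin(2^(2/3)*sqrt(3)*y/2) + C2*cos(2^(2/3)*sqrt(3)*y/2))*exp(2^(2/3)*y/2)


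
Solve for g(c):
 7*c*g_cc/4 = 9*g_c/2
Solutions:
 g(c) = C1 + C2*c^(25/7)


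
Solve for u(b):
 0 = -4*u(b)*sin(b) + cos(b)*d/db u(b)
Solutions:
 u(b) = C1/cos(b)^4


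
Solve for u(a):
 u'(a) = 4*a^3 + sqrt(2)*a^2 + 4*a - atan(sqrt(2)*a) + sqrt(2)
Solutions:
 u(a) = C1 + a^4 + sqrt(2)*a^3/3 + 2*a^2 - a*atan(sqrt(2)*a) + sqrt(2)*a + sqrt(2)*log(2*a^2 + 1)/4


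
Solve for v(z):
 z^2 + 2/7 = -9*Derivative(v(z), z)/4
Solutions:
 v(z) = C1 - 4*z^3/27 - 8*z/63


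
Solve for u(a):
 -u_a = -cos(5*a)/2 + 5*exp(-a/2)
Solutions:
 u(a) = C1 + sin(5*a)/10 + 10*exp(-a/2)


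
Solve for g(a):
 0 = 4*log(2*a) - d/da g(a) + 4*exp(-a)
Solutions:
 g(a) = C1 + 4*a*log(a) + 4*a*(-1 + log(2)) - 4*exp(-a)


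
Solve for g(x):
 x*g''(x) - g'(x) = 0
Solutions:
 g(x) = C1 + C2*x^2


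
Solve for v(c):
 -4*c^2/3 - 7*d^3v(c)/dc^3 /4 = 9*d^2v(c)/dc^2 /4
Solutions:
 v(c) = C1 + C2*c + C3*exp(-9*c/7) - 4*c^4/81 + 112*c^3/729 - 784*c^2/2187


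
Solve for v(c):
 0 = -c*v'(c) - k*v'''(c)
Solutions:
 v(c) = C1 + Integral(C2*airyai(c*(-1/k)^(1/3)) + C3*airybi(c*(-1/k)^(1/3)), c)


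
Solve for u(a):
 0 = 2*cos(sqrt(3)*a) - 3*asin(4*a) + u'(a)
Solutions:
 u(a) = C1 + 3*a*asin(4*a) + 3*sqrt(1 - 16*a^2)/4 - 2*sqrt(3)*sin(sqrt(3)*a)/3


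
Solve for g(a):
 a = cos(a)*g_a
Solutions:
 g(a) = C1 + Integral(a/cos(a), a)


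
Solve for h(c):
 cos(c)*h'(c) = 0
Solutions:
 h(c) = C1


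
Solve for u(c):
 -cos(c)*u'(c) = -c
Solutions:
 u(c) = C1 + Integral(c/cos(c), c)


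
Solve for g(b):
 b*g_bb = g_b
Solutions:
 g(b) = C1 + C2*b^2


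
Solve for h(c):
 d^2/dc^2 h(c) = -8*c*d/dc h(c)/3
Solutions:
 h(c) = C1 + C2*erf(2*sqrt(3)*c/3)


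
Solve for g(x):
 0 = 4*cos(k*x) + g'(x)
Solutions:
 g(x) = C1 - 4*sin(k*x)/k


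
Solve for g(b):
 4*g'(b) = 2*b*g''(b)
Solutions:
 g(b) = C1 + C2*b^3


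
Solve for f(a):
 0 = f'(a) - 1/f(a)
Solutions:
 f(a) = -sqrt(C1 + 2*a)
 f(a) = sqrt(C1 + 2*a)


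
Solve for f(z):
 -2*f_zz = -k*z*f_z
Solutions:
 f(z) = Piecewise((-sqrt(pi)*C1*erf(z*sqrt(-k)/2)/sqrt(-k) - C2, (k > 0) | (k < 0)), (-C1*z - C2, True))


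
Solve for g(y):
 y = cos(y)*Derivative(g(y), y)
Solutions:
 g(y) = C1 + Integral(y/cos(y), y)


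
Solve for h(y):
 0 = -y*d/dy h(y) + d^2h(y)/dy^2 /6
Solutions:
 h(y) = C1 + C2*erfi(sqrt(3)*y)


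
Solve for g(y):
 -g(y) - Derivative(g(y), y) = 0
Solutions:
 g(y) = C1*exp(-y)


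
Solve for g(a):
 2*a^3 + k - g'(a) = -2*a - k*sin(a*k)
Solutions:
 g(a) = C1 + a^4/2 + a^2 + a*k - cos(a*k)


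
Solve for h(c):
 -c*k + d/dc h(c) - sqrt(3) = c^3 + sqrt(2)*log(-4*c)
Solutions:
 h(c) = C1 + c^4/4 + c^2*k/2 + sqrt(2)*c*log(-c) + c*(-sqrt(2) + sqrt(3) + 2*sqrt(2)*log(2))


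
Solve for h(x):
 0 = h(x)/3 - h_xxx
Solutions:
 h(x) = C3*exp(3^(2/3)*x/3) + (C1*sin(3^(1/6)*x/2) + C2*cos(3^(1/6)*x/2))*exp(-3^(2/3)*x/6)


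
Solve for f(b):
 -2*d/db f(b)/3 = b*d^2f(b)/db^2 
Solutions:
 f(b) = C1 + C2*b^(1/3)


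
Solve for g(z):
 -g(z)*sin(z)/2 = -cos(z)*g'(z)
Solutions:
 g(z) = C1/sqrt(cos(z))


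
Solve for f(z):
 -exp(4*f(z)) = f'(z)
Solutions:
 f(z) = log(-I*(1/(C1 + 4*z))^(1/4))
 f(z) = log(I*(1/(C1 + 4*z))^(1/4))
 f(z) = log(-(1/(C1 + 4*z))^(1/4))
 f(z) = log(1/(C1 + 4*z))/4
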